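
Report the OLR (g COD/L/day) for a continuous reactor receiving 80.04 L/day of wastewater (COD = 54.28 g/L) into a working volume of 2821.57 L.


OLR = Q * S / V
= 80.04 * 54.28 / 2821.57
= 1.5398 g/L/day

1.5398 g/L/day


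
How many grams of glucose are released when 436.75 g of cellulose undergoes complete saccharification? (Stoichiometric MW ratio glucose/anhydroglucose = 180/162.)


glucose = cellulose * 180/162
= 436.75 * 180/162
= 485.2778 g

485.2778 g


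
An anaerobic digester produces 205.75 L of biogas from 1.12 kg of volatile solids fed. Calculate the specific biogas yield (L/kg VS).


Y = V / VS
= 205.75 / 1.12
= 183.7054 L/kg VS

183.7054 L/kg VS


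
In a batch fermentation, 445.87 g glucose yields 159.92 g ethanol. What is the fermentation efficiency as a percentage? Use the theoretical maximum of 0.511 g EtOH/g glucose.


Fermentation efficiency = (actual / (0.511 * glucose)) * 100
= (159.92 / (0.511 * 445.87)) * 100
= 70.1897%

70.1897%


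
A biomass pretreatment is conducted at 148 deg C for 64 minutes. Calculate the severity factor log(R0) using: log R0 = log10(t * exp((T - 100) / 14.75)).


logR0 = log10(t * exp((T - 100) / 14.75))
= log10(64 * exp((148 - 100) / 14.75))
= 3.2195

3.2195


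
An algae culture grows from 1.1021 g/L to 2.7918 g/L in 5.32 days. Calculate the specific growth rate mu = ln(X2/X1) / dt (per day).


mu = ln(X2/X1) / dt
= ln(2.7918/1.1021) / 5.32
= 0.1747 per day

0.1747 per day


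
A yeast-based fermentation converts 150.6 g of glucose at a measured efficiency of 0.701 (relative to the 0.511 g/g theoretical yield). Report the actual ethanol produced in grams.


Actual ethanol: m = 0.511 * 150.6 * 0.701
m = 53.9466 g

53.9466 g


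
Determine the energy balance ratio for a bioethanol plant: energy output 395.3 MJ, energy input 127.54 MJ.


EROI = E_out / E_in
= 395.3 / 127.54
= 3.0994

3.0994


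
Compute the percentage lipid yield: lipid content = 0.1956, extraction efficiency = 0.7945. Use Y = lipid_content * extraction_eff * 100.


Y = lipid_content * extraction_eff * 100
= 0.1956 * 0.7945 * 100
= 15.5404%

15.5404%


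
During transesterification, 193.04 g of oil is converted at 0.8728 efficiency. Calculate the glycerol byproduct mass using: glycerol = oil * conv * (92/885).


glycerol = oil * conv * (92/885)
= 193.04 * 0.8728 * 92 / 885
= 17.5149 g

17.5149 g


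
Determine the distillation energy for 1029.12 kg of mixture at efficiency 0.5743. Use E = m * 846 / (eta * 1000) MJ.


E = m * 846 / (eta * 1000)
= 1029.12 * 846 / (0.5743 * 1000)
= 1515.9943 MJ

1515.9943 MJ


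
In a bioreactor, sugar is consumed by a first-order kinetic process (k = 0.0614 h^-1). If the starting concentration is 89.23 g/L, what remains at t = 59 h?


S = S0 * exp(-k * t)
S = 89.23 * exp(-0.0614 * 59)
S = 2.3836 g/L

2.3836 g/L


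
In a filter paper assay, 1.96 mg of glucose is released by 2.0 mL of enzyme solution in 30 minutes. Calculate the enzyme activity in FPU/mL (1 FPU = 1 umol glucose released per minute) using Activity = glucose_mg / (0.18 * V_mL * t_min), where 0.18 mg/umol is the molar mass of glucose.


Activity = glucose_mg / (0.18 mg/umol * V_mL * t_min)
= 1.96 / (0.18 * 2.0 * 30)
= 0.1815 FPU/mL

0.1815 FPU/mL


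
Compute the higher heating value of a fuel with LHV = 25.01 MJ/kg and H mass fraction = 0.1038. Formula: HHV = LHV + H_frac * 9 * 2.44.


HHV = LHV + H_frac * 9 * 2.44
= 25.01 + 0.1038 * 9 * 2.44
= 27.2894 MJ/kg

27.2894 MJ/kg


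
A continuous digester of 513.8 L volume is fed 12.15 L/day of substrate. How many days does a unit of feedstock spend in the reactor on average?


HRT = V / Q
= 513.8 / 12.15
= 42.2881 days

42.2881 days


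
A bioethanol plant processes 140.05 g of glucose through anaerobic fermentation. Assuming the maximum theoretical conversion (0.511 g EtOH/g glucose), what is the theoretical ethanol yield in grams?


Theoretical ethanol yield: m_EtOH = 0.511 * m_glucose
m_EtOH = 0.511 * 140.05 = 71.5656 g

71.5656 g


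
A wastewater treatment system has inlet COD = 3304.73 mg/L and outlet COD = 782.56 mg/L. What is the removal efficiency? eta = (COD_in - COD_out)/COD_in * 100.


eta = (COD_in - COD_out) / COD_in * 100
= (3304.73 - 782.56) / 3304.73 * 100
= 76.3200%

76.3200%


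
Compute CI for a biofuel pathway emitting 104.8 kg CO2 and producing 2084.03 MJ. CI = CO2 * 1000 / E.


CI = CO2 * 1000 / E
= 104.8 * 1000 / 2084.03
= 50.2872 g CO2/MJ

50.2872 g CO2/MJ


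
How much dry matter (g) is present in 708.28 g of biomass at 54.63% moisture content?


Wd = Ww * (1 - MC/100)
= 708.28 * (1 - 54.63/100)
= 321.3466 g

321.3466 g


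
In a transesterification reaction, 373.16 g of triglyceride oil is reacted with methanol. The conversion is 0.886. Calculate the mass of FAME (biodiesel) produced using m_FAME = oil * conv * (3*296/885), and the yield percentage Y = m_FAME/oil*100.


m_FAME = oil * conv * (3 * 296 / 885) = oil * conv * (888/885)
= 373.16 * 0.886 * 888 / 885
= 331.7405 g
Y = m_FAME / oil * 100 = conv * (888/885) * 100
= 0.886 * 888 / 885 * 100
= 88.90%

331.7405 g FAME; Y = 88.90%


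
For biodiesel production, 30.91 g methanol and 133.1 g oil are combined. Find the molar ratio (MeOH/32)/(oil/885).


Molar ratio = n_MeOH / n_oil = (MeOH/32) / (oil/885) = (MeOH * 885) / (32 * oil)
= (30.91 * 885) / (32 * 133.1)
= 6.4226

6.4226


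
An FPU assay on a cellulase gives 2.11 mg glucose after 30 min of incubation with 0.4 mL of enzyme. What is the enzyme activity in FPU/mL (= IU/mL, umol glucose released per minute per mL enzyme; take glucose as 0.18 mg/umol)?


Activity = glucose_mg / (0.18 mg/umol * V_mL * t_min)
= 2.11 / (0.18 * 0.4 * 30)
= 0.9769 FPU/mL

0.9769 FPU/mL


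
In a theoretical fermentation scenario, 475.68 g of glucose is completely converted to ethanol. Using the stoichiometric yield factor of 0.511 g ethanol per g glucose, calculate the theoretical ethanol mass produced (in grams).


Theoretical ethanol yield: m_EtOH = 0.511 * m_glucose
m_EtOH = 0.511 * 475.68 = 243.0725 g

243.0725 g


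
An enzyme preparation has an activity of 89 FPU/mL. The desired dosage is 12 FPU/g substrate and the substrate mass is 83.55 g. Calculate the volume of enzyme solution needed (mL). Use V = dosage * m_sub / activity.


V = dosage * m_sub / activity
V = 12 * 83.55 / 89
V = 11.2652 mL

11.2652 mL


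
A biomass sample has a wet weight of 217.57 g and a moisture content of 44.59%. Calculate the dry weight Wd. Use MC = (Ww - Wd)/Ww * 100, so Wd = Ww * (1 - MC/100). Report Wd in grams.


Wd = Ww * (1 - MC/100)
= 217.57 * (1 - 44.59/100)
= 120.5555 g

120.5555 g


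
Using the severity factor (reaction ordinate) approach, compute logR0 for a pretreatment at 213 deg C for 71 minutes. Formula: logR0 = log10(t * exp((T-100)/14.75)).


logR0 = log10(t * exp((T - 100) / 14.75))
= log10(71 * exp((213 - 100) / 14.75))
= 5.1784

5.1784


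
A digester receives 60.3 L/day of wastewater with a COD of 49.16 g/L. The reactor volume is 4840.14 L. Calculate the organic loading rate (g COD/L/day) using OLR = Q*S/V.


OLR = Q * S / V
= 60.3 * 49.16 / 4840.14
= 0.6125 g/L/day

0.6125 g/L/day


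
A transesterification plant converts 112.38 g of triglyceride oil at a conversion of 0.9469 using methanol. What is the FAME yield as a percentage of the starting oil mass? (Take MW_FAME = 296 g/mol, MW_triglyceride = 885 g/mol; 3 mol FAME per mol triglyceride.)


m_FAME = oil * conv * (3 * 296 / 885) = oil * conv * (888/885)
= 112.38 * 0.9469 * 888 / 885
= 106.7733 g
Y = m_FAME / oil * 100 = conv * (888/885) * 100
= 0.9469 * 888 / 885 * 100
= 95.01%

95.01%


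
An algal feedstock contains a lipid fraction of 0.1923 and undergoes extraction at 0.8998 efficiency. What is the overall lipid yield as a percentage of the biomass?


Y = lipid_content * extraction_eff * 100
= 0.1923 * 0.8998 * 100
= 17.3032%

17.3032%


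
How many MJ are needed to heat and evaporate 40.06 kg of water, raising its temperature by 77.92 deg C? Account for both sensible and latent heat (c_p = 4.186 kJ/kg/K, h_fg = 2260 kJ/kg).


E = m_water * (4.186 * dT + 2260) / 1000
= 40.06 * (4.186 * 77.92 + 2260) / 1000
= 103.6021 MJ

103.6021 MJ


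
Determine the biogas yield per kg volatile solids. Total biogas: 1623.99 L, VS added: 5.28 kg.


Y = V / VS
= 1623.99 / 5.28
= 307.5739 L/kg VS

307.5739 L/kg VS


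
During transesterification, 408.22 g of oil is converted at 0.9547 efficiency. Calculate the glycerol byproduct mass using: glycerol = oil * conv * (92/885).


glycerol = oil * conv * (92/885)
= 408.22 * 0.9547 * 92 / 885
= 40.5141 g

40.5141 g


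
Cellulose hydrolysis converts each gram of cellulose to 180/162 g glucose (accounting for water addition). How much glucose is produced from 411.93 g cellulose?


glucose = cellulose * 180/162
= 411.93 * 180/162
= 457.7000 g

457.7000 g


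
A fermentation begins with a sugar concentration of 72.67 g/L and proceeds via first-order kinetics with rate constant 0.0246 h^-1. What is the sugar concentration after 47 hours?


S = S0 * exp(-k * t)
S = 72.67 * exp(-0.0246 * 47)
S = 22.8678 g/L

22.8678 g/L


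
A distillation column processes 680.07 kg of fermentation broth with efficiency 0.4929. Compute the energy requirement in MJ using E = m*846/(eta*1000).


E = m * 846 / (eta * 1000)
= 680.07 * 846 / (0.4929 * 1000)
= 1167.2534 MJ

1167.2534 MJ


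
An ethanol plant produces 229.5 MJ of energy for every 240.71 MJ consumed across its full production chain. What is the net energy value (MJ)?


NEV = E_out - E_in
= 229.5 - 240.71
= -11.2100 MJ

-11.2100 MJ


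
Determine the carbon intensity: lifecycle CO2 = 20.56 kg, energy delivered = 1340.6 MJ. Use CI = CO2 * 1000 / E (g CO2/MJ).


CI = CO2 * 1000 / E
= 20.56 * 1000 / 1340.6
= 15.3364 g CO2/MJ

15.3364 g CO2/MJ


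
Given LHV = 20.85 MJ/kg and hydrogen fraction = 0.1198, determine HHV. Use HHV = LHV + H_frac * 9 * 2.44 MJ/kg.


HHV = LHV + H_frac * 9 * 2.44
= 20.85 + 0.1198 * 9 * 2.44
= 23.4808 MJ/kg

23.4808 MJ/kg


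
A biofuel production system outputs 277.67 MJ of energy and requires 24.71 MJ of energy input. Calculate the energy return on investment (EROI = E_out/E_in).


EROI = E_out / E_in
= 277.67 / 24.71
= 11.2372

11.2372


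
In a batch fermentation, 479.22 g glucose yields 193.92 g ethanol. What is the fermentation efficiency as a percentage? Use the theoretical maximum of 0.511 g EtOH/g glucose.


Fermentation efficiency = (actual / (0.511 * glucose)) * 100
= (193.92 / (0.511 * 479.22)) * 100
= 79.1893%

79.1893%


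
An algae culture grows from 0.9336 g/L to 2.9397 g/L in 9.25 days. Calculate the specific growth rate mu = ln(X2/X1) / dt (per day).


mu = ln(X2/X1) / dt
= ln(2.9397/0.9336) / 9.25
= 0.1240 per day

0.1240 per day


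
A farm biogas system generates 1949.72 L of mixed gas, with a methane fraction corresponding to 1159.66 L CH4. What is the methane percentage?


CH4% = V_CH4 / V_total * 100
= 1159.66 / 1949.72 * 100
= 59.4783%

59.4783%


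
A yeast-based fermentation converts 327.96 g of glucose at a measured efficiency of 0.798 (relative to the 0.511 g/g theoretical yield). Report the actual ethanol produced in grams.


Actual ethanol: m = 0.511 * 327.96 * 0.798
m = 133.7349 g

133.7349 g


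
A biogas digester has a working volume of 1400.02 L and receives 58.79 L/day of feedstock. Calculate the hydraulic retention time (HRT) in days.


HRT = V / Q
= 1400.02 / 58.79
= 23.8139 days

23.8139 days


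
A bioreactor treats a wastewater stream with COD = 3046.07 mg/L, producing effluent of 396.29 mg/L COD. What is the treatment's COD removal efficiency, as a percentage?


eta = (COD_in - COD_out) / COD_in * 100
= (3046.07 - 396.29) / 3046.07 * 100
= 86.9901%

86.9901%


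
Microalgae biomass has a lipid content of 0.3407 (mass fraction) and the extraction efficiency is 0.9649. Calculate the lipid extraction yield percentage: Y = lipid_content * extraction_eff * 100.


Y = lipid_content * extraction_eff * 100
= 0.3407 * 0.9649 * 100
= 32.8741%

32.8741%


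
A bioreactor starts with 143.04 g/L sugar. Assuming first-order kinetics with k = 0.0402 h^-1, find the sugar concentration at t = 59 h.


S = S0 * exp(-k * t)
S = 143.04 * exp(-0.0402 * 59)
S = 13.3474 g/L

13.3474 g/L


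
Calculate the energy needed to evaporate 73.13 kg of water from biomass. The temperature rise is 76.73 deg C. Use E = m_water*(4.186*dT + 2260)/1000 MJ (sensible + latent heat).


E = m_water * (4.186 * dT + 2260) / 1000
= 73.13 * (4.186 * 76.73 + 2260) / 1000
= 188.7626 MJ

188.7626 MJ


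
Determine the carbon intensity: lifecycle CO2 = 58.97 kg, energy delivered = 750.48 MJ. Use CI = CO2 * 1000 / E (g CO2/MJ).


CI = CO2 * 1000 / E
= 58.97 * 1000 / 750.48
= 78.5764 g CO2/MJ

78.5764 g CO2/MJ


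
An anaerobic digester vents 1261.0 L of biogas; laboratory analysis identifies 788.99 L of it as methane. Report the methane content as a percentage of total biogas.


CH4% = V_CH4 / V_total * 100
= 788.99 / 1261.0 * 100
= 62.5686%

62.5686%


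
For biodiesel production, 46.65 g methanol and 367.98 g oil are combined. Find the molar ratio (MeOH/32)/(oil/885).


Molar ratio = n_MeOH / n_oil = (MeOH/32) / (oil/885) = (MeOH * 885) / (32 * oil)
= (46.65 * 885) / (32 * 367.98)
= 3.5061

3.5061


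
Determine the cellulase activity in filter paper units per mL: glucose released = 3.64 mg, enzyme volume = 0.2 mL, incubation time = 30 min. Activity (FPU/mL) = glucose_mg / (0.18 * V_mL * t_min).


Activity = glucose_mg / (0.18 mg/umol * V_mL * t_min)
= 3.64 / (0.18 * 0.2 * 30)
= 3.3704 FPU/mL

3.3704 FPU/mL


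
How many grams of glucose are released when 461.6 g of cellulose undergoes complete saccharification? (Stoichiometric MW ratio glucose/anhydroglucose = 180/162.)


glucose = cellulose * 180/162
= 461.6 * 180/162
= 512.8889 g

512.8889 g


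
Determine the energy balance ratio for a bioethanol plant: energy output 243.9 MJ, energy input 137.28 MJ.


EROI = E_out / E_in
= 243.9 / 137.28
= 1.7767

1.7767


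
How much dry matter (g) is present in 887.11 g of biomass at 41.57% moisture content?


Wd = Ww * (1 - MC/100)
= 887.11 * (1 - 41.57/100)
= 518.3384 g

518.3384 g


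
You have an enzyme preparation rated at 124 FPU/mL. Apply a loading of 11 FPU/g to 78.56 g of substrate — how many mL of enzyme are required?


V = dosage * m_sub / activity
V = 11 * 78.56 / 124
V = 6.9690 mL

6.9690 mL


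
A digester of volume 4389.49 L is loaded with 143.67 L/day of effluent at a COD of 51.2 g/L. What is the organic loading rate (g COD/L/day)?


OLR = Q * S / V
= 143.67 * 51.2 / 4389.49
= 1.6758 g/L/day

1.6758 g/L/day


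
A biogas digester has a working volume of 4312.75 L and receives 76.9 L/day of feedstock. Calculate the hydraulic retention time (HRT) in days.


HRT = V / Q
= 4312.75 / 76.9
= 56.0826 days

56.0826 days


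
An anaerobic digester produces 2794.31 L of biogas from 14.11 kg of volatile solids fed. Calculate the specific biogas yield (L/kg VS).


Y = V / VS
= 2794.31 / 14.11
= 198.0376 L/kg VS

198.0376 L/kg VS


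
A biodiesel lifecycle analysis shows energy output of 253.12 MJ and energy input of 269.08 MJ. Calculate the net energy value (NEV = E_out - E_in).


NEV = E_out - E_in
= 253.12 - 269.08
= -15.9600 MJ

-15.9600 MJ


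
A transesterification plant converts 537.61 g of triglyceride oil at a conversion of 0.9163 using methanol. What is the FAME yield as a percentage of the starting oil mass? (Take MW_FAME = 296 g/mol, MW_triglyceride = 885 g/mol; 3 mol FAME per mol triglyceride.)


m_FAME = oil * conv * (3 * 296 / 885) = oil * conv * (888/885)
= 537.61 * 0.9163 * 888 / 885
= 494.2819 g
Y = m_FAME / oil * 100 = conv * (888/885) * 100
= 0.9163 * 888 / 885 * 100
= 91.94%

91.94%


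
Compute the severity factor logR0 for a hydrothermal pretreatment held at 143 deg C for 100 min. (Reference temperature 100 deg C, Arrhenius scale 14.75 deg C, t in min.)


logR0 = log10(t * exp((T - 100) / 14.75))
= log10(100 * exp((143 - 100) / 14.75))
= 3.2661

3.2661


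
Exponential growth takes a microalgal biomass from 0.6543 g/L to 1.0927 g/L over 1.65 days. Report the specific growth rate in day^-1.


mu = ln(X2/X1) / dt
= ln(1.0927/0.6543) / 1.65
= 0.3108 per day

0.3108 per day


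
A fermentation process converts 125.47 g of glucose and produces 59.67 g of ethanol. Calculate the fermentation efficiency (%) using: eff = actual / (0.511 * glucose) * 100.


Fermentation efficiency = (actual / (0.511 * glucose)) * 100
= (59.67 / (0.511 * 125.47)) * 100
= 93.0669%

93.0669%


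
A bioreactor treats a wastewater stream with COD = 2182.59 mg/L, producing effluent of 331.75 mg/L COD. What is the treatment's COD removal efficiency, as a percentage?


eta = (COD_in - COD_out) / COD_in * 100
= (2182.59 - 331.75) / 2182.59 * 100
= 84.8002%

84.8002%


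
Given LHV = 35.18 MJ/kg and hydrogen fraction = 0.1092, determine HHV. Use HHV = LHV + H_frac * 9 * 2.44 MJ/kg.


HHV = LHV + H_frac * 9 * 2.44
= 35.18 + 0.1092 * 9 * 2.44
= 37.5780 MJ/kg

37.5780 MJ/kg


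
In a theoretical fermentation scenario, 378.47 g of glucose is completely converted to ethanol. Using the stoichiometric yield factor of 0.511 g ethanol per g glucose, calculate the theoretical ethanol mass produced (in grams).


Theoretical ethanol yield: m_EtOH = 0.511 * m_glucose
m_EtOH = 0.511 * 378.47 = 193.3982 g

193.3982 g


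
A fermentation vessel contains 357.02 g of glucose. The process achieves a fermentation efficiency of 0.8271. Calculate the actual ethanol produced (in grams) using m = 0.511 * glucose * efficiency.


Actual ethanol: m = 0.511 * 357.02 * 0.8271
m = 150.8938 g

150.8938 g


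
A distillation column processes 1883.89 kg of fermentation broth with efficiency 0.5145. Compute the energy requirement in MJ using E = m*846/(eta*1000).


E = m * 846 / (eta * 1000)
= 1883.89 * 846 / (0.5145 * 1000)
= 3097.7083 MJ

3097.7083 MJ


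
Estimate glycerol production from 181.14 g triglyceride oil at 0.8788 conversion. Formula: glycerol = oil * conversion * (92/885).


glycerol = oil * conv * (92/885)
= 181.14 * 0.8788 * 92 / 885
= 16.5481 g

16.5481 g


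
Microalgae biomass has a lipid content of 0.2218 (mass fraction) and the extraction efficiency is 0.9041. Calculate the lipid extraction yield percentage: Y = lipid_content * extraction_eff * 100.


Y = lipid_content * extraction_eff * 100
= 0.2218 * 0.9041 * 100
= 20.0529%

20.0529%


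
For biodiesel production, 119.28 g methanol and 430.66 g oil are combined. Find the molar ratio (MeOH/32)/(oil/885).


Molar ratio = n_MeOH / n_oil = (MeOH/32) / (oil/885) = (MeOH * 885) / (32 * oil)
= (119.28 * 885) / (32 * 430.66)
= 7.6600

7.6600


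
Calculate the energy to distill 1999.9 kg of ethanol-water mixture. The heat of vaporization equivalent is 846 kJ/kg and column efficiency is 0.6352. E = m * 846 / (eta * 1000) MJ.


E = m * 846 / (eta * 1000)
= 1999.9 * 846 / (0.6352 * 1000)
= 2663.5948 MJ

2663.5948 MJ


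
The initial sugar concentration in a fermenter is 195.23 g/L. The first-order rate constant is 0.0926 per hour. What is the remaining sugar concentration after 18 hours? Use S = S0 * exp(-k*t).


S = S0 * exp(-k * t)
S = 195.23 * exp(-0.0926 * 18)
S = 36.8693 g/L

36.8693 g/L


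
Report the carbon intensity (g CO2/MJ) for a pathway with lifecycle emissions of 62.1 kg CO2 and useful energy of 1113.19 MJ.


CI = CO2 * 1000 / E
= 62.1 * 1000 / 1113.19
= 55.7856 g CO2/MJ

55.7856 g CO2/MJ


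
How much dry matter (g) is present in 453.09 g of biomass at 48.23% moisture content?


Wd = Ww * (1 - MC/100)
= 453.09 * (1 - 48.23/100)
= 234.5647 g

234.5647 g


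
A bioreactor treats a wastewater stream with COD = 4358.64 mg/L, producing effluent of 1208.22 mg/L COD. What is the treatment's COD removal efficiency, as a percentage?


eta = (COD_in - COD_out) / COD_in * 100
= (4358.64 - 1208.22) / 4358.64 * 100
= 72.2799%

72.2799%


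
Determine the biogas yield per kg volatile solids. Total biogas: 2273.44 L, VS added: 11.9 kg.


Y = V / VS
= 2273.44 / 11.9
= 191.0454 L/kg VS

191.0454 L/kg VS


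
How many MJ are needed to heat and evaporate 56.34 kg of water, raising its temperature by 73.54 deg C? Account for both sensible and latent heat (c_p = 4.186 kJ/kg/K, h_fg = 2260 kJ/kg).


E = m_water * (4.186 * dT + 2260) / 1000
= 56.34 * (4.186 * 73.54 + 2260) / 1000
= 144.6720 MJ

144.6720 MJ


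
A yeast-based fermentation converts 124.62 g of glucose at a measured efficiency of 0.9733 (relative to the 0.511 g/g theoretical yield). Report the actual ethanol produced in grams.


Actual ethanol: m = 0.511 * 124.62 * 0.9733
m = 61.9805 g

61.9805 g


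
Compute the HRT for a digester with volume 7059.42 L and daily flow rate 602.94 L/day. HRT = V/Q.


HRT = V / Q
= 7059.42 / 602.94
= 11.7083 days

11.7083 days


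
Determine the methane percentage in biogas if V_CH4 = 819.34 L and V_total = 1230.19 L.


CH4% = V_CH4 / V_total * 100
= 819.34 / 1230.19 * 100
= 66.6027%

66.6027%


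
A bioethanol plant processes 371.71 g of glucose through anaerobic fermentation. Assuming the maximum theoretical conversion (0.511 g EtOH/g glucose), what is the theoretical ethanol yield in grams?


Theoretical ethanol yield: m_EtOH = 0.511 * m_glucose
m_EtOH = 0.511 * 371.71 = 189.9438 g

189.9438 g


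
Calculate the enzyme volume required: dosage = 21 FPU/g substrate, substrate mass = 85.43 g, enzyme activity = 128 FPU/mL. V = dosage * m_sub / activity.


V = dosage * m_sub / activity
V = 21 * 85.43 / 128
V = 14.0159 mL

14.0159 mL


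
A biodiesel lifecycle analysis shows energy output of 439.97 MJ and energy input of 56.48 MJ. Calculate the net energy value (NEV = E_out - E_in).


NEV = E_out - E_in
= 439.97 - 56.48
= 383.4900 MJ

383.4900 MJ


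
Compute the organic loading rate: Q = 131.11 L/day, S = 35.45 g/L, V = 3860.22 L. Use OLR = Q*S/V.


OLR = Q * S / V
= 131.11 * 35.45 / 3860.22
= 1.2040 g/L/day

1.2040 g/L/day


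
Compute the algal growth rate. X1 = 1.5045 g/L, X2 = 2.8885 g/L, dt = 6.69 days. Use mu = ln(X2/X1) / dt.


mu = ln(X2/X1) / dt
= ln(2.8885/1.5045) / 6.69
= 0.0975 per day

0.0975 per day


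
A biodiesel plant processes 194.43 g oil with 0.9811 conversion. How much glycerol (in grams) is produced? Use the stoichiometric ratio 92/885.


glycerol = oil * conv * (92/885)
= 194.43 * 0.9811 * 92 / 885
= 19.8299 g

19.8299 g


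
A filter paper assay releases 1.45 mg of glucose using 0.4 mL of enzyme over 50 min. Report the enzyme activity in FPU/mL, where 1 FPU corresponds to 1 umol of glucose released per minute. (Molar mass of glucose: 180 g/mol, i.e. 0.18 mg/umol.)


Activity = glucose_mg / (0.18 mg/umol * V_mL * t_min)
= 1.45 / (0.18 * 0.4 * 50)
= 0.4028 FPU/mL

0.4028 FPU/mL


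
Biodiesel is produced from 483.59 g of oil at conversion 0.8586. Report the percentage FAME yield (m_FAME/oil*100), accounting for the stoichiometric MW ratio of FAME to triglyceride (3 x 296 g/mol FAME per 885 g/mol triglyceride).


m_FAME = oil * conv * (3 * 296 / 885) = oil * conv * (888/885)
= 483.59 * 0.8586 * 888 / 885
= 416.6179 g
Y = m_FAME / oil * 100 = conv * (888/885) * 100
= 0.8586 * 888 / 885 * 100
= 86.15%

86.15%


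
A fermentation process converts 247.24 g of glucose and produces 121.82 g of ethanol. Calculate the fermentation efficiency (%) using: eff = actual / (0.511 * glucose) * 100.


Fermentation efficiency = (actual / (0.511 * glucose)) * 100
= (121.82 / (0.511 * 247.24)) * 100
= 96.4226%

96.4226%


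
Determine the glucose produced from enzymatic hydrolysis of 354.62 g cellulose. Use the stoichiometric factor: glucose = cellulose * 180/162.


glucose = cellulose * 180/162
= 354.62 * 180/162
= 394.0222 g

394.0222 g


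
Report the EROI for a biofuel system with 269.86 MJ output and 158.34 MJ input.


EROI = E_out / E_in
= 269.86 / 158.34
= 1.7043

1.7043


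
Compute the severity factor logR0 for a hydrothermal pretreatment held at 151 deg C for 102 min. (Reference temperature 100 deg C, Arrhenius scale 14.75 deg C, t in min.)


logR0 = log10(t * exp((T - 100) / 14.75))
= log10(102 * exp((151 - 100) / 14.75))
= 3.5102

3.5102


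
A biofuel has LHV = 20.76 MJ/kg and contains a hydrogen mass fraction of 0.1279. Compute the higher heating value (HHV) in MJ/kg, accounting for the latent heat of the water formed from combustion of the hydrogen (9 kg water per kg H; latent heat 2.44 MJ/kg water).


HHV = LHV + H_frac * 9 * 2.44
= 20.76 + 0.1279 * 9 * 2.44
= 23.5687 MJ/kg

23.5687 MJ/kg


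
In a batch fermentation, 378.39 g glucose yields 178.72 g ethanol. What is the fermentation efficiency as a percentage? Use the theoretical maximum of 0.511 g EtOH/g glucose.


Fermentation efficiency = (actual / (0.511 * glucose)) * 100
= (178.72 / (0.511 * 378.39)) * 100
= 92.4299%

92.4299%


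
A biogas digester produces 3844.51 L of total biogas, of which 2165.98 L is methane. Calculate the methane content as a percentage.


CH4% = V_CH4 / V_total * 100
= 2165.98 / 3844.51 * 100
= 56.3396%

56.3396%


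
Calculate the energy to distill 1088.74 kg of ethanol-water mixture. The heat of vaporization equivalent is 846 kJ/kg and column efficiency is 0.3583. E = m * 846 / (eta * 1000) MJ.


E = m * 846 / (eta * 1000)
= 1088.74 * 846 / (0.3583 * 1000)
= 2570.6783 MJ

2570.6783 MJ


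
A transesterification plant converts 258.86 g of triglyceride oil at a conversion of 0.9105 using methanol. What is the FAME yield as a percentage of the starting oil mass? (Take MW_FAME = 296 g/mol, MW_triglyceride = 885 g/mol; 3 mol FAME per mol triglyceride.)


m_FAME = oil * conv * (3 * 296 / 885) = oil * conv * (888/885)
= 258.86 * 0.9105 * 888 / 885
= 236.4910 g
Y = m_FAME / oil * 100 = conv * (888/885) * 100
= 0.9105 * 888 / 885 * 100
= 91.36%

91.36%


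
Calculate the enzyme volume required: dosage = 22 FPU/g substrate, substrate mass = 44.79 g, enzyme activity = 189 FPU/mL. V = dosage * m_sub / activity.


V = dosage * m_sub / activity
V = 22 * 44.79 / 189
V = 5.2137 mL

5.2137 mL


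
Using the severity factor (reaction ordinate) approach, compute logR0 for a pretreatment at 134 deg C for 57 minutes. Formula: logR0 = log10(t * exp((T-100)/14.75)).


logR0 = log10(t * exp((T - 100) / 14.75))
= log10(57 * exp((134 - 100) / 14.75))
= 2.7570

2.7570


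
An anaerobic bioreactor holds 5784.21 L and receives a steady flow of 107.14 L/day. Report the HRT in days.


HRT = V / Q
= 5784.21 / 107.14
= 53.9874 days

53.9874 days


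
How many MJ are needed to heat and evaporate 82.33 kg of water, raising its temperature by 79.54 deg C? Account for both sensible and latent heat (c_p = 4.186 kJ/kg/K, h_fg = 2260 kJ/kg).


E = m_water * (4.186 * dT + 2260) / 1000
= 82.33 * (4.186 * 79.54 + 2260) / 1000
= 213.4779 MJ

213.4779 MJ


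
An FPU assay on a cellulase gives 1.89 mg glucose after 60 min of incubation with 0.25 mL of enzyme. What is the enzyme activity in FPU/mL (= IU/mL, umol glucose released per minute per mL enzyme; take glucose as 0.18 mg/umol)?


Activity = glucose_mg / (0.18 mg/umol * V_mL * t_min)
= 1.89 / (0.18 * 0.25 * 60)
= 0.7000 FPU/mL

0.7000 FPU/mL


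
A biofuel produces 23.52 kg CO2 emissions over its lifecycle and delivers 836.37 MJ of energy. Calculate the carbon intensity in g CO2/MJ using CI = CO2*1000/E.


CI = CO2 * 1000 / E
= 23.52 * 1000 / 836.37
= 28.1215 g CO2/MJ

28.1215 g CO2/MJ


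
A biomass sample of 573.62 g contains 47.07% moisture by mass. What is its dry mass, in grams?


Wd = Ww * (1 - MC/100)
= 573.62 * (1 - 47.07/100)
= 303.6171 g

303.6171 g


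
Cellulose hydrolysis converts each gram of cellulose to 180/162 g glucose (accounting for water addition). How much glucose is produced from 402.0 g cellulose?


glucose = cellulose * 180/162
= 402.0 * 180/162
= 446.6667 g

446.6667 g


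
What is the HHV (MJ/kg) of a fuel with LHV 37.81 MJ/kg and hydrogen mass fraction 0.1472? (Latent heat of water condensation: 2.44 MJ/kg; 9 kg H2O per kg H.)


HHV = LHV + H_frac * 9 * 2.44
= 37.81 + 0.1472 * 9 * 2.44
= 41.0425 MJ/kg

41.0425 MJ/kg


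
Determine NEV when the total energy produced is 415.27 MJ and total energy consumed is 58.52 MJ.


NEV = E_out - E_in
= 415.27 - 58.52
= 356.7500 MJ

356.7500 MJ


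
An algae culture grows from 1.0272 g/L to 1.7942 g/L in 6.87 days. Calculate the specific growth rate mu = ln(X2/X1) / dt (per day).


mu = ln(X2/X1) / dt
= ln(1.7942/1.0272) / 6.87
= 0.0812 per day

0.0812 per day


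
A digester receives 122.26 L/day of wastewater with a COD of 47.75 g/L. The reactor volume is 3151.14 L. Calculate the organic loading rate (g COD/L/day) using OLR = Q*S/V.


OLR = Q * S / V
= 122.26 * 47.75 / 3151.14
= 1.8526 g/L/day

1.8526 g/L/day


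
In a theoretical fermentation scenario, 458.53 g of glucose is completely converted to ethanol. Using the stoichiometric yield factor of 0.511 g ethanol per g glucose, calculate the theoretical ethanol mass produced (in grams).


Theoretical ethanol yield: m_EtOH = 0.511 * m_glucose
m_EtOH = 0.511 * 458.53 = 234.3088 g

234.3088 g


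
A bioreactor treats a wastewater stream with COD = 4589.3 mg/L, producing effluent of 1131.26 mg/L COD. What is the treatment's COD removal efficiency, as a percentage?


eta = (COD_in - COD_out) / COD_in * 100
= (4589.3 - 1131.26) / 4589.3 * 100
= 75.3501%

75.3501%


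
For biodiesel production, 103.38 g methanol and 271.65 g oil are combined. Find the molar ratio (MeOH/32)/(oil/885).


Molar ratio = n_MeOH / n_oil = (MeOH/32) / (oil/885) = (MeOH * 885) / (32 * oil)
= (103.38 * 885) / (32 * 271.65)
= 10.5250

10.5250


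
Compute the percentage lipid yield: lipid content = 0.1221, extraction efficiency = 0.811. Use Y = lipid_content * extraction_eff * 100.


Y = lipid_content * extraction_eff * 100
= 0.1221 * 0.811 * 100
= 9.9023%

9.9023%


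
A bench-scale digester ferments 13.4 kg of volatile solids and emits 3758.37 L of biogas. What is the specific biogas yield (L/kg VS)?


Y = V / VS
= 3758.37 / 13.4
= 280.4754 L/kg VS

280.4754 L/kg VS


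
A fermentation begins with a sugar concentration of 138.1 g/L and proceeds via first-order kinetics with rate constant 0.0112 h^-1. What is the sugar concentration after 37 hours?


S = S0 * exp(-k * t)
S = 138.1 * exp(-0.0112 * 37)
S = 91.2477 g/L

91.2477 g/L


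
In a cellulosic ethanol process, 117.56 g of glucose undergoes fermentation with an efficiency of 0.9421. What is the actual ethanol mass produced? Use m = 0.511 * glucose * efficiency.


Actual ethanol: m = 0.511 * 117.56 * 0.9421
m = 56.5949 g

56.5949 g


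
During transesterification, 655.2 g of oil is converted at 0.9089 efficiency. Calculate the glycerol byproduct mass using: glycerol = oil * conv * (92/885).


glycerol = oil * conv * (92/885)
= 655.2 * 0.9089 * 92 / 885
= 61.9063 g

61.9063 g


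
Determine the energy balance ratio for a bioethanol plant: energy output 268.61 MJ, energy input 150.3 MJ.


EROI = E_out / E_in
= 268.61 / 150.3
= 1.7872

1.7872


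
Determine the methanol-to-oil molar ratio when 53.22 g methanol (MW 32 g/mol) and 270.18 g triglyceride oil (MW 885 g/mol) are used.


Molar ratio = n_MeOH / n_oil = (MeOH/32) / (oil/885) = (MeOH * 885) / (32 * oil)
= (53.22 * 885) / (32 * 270.18)
= 5.4477

5.4477


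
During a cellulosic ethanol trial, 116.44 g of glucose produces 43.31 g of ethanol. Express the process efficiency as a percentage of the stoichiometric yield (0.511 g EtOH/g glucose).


Fermentation efficiency = (actual / (0.511 * glucose)) * 100
= (43.31 / (0.511 * 116.44)) * 100
= 72.7889%

72.7889%


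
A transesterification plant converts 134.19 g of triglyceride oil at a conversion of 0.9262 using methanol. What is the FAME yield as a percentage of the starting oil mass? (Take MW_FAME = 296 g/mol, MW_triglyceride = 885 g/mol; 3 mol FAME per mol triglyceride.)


m_FAME = oil * conv * (3 * 296 / 885) = oil * conv * (888/885)
= 134.19 * 0.9262 * 888 / 885
= 124.7081 g
Y = m_FAME / oil * 100 = conv * (888/885) * 100
= 0.9262 * 888 / 885 * 100
= 92.93%

92.93%


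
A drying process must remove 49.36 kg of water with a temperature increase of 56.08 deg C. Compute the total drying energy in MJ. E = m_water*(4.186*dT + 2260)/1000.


E = m_water * (4.186 * dT + 2260) / 1000
= 49.36 * (4.186 * 56.08 + 2260) / 1000
= 123.1409 MJ

123.1409 MJ


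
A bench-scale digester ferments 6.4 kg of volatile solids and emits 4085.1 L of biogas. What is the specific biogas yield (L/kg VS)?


Y = V / VS
= 4085.1 / 6.4
= 638.2969 L/kg VS

638.2969 L/kg VS


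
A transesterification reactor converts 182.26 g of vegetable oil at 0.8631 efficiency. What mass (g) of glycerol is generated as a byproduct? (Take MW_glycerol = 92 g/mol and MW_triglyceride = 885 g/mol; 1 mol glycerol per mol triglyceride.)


glycerol = oil * conv * (92/885)
= 182.26 * 0.8631 * 92 / 885
= 16.3530 g

16.3530 g


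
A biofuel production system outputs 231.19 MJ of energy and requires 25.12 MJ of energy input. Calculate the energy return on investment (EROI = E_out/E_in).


EROI = E_out / E_in
= 231.19 / 25.12
= 9.2034

9.2034


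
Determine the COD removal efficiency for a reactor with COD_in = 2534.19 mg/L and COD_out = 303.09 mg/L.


eta = (COD_in - COD_out) / COD_in * 100
= (2534.19 - 303.09) / 2534.19 * 100
= 88.0400%

88.0400%


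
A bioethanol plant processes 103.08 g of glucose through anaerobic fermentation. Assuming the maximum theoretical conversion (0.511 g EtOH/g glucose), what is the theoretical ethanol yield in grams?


Theoretical ethanol yield: m_EtOH = 0.511 * m_glucose
m_EtOH = 0.511 * 103.08 = 52.6739 g

52.6739 g


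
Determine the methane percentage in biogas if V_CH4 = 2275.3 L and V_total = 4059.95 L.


CH4% = V_CH4 / V_total * 100
= 2275.3 / 4059.95 * 100
= 56.0426%

56.0426%


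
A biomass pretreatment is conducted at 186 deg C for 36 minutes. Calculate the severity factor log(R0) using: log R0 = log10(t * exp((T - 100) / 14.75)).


logR0 = log10(t * exp((T - 100) / 14.75))
= log10(36 * exp((186 - 100) / 14.75))
= 4.0885

4.0885


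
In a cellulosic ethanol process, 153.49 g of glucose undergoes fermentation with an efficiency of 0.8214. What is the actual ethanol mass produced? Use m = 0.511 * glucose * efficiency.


Actual ethanol: m = 0.511 * 153.49 * 0.8214
m = 64.4252 g

64.4252 g


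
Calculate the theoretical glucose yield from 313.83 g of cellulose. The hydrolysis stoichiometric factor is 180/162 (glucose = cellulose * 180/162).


glucose = cellulose * 180/162
= 313.83 * 180/162
= 348.7000 g

348.7000 g


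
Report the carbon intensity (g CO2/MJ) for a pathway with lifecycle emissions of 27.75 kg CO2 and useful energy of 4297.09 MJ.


CI = CO2 * 1000 / E
= 27.75 * 1000 / 4297.09
= 6.4579 g CO2/MJ

6.4579 g CO2/MJ


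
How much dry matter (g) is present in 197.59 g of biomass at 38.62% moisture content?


Wd = Ww * (1 - MC/100)
= 197.59 * (1 - 38.62/100)
= 121.2807 g

121.2807 g


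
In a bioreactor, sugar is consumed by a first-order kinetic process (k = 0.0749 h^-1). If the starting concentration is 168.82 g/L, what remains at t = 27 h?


S = S0 * exp(-k * t)
S = 168.82 * exp(-0.0749 * 27)
S = 22.3434 g/L

22.3434 g/L


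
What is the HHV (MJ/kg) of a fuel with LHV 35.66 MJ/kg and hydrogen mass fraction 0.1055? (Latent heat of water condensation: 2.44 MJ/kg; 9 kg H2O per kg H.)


HHV = LHV + H_frac * 9 * 2.44
= 35.66 + 0.1055 * 9 * 2.44
= 37.9768 MJ/kg

37.9768 MJ/kg


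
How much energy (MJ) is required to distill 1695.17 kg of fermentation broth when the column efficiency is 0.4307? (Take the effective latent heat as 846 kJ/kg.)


E = m * 846 / (eta * 1000)
= 1695.17 * 846 / (0.4307 * 1000)
= 3329.7279 MJ

3329.7279 MJ


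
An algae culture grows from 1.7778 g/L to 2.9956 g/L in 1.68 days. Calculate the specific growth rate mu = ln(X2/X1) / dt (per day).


mu = ln(X2/X1) / dt
= ln(2.9956/1.7778) / 1.68
= 0.3106 per day

0.3106 per day


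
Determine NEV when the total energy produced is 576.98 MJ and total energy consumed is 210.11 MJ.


NEV = E_out - E_in
= 576.98 - 210.11
= 366.8700 MJ

366.8700 MJ


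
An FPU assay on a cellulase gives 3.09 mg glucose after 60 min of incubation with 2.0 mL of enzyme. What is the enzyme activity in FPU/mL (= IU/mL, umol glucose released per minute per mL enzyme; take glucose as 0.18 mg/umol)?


Activity = glucose_mg / (0.18 mg/umol * V_mL * t_min)
= 3.09 / (0.18 * 2.0 * 60)
= 0.1431 FPU/mL

0.1431 FPU/mL


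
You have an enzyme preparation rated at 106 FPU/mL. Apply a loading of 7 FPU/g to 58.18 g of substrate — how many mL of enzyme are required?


V = dosage * m_sub / activity
V = 7 * 58.18 / 106
V = 3.8421 mL

3.8421 mL


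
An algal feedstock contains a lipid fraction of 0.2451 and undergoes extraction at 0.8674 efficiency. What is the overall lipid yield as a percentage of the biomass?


Y = lipid_content * extraction_eff * 100
= 0.2451 * 0.8674 * 100
= 21.2600%

21.2600%


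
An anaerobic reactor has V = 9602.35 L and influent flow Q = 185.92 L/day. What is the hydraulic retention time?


HRT = V / Q
= 9602.35 / 185.92
= 51.6478 days

51.6478 days


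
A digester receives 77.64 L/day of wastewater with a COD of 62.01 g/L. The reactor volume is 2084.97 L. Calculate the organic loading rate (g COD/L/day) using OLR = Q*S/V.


OLR = Q * S / V
= 77.64 * 62.01 / 2084.97
= 2.3091 g/L/day

2.3091 g/L/day


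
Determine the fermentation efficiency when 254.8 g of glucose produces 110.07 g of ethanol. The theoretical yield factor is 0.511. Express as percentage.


Fermentation efficiency = (actual / (0.511 * glucose)) * 100
= (110.07 / (0.511 * 254.8)) * 100
= 84.5374%

84.5374%


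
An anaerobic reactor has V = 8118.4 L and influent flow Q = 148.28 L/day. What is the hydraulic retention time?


HRT = V / Q
= 8118.4 / 148.28
= 54.7505 days

54.7505 days


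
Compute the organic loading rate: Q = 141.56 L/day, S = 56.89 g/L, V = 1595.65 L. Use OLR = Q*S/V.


OLR = Q * S / V
= 141.56 * 56.89 / 1595.65
= 5.0471 g/L/day

5.0471 g/L/day


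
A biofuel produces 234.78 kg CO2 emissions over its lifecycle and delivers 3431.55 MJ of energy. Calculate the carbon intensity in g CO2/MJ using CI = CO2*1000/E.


CI = CO2 * 1000 / E
= 234.78 * 1000 / 3431.55
= 68.4181 g CO2/MJ

68.4181 g CO2/MJ


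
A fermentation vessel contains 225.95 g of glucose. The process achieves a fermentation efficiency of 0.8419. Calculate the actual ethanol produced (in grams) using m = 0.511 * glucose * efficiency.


Actual ethanol: m = 0.511 * 225.95 * 0.8419
m = 97.2062 g

97.2062 g


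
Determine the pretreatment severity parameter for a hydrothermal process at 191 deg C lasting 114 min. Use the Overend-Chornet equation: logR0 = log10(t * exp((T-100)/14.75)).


logR0 = log10(t * exp((T - 100) / 14.75))
= log10(114 * exp((191 - 100) / 14.75))
= 4.7363

4.7363


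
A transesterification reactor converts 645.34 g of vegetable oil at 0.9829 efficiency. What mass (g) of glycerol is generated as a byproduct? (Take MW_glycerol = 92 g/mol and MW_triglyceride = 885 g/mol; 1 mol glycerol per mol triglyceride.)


glycerol = oil * conv * (92/885)
= 645.34 * 0.9829 * 92 / 885
= 65.9390 g

65.9390 g


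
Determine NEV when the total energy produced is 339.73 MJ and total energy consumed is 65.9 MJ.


NEV = E_out - E_in
= 339.73 - 65.9
= 273.8300 MJ

273.8300 MJ


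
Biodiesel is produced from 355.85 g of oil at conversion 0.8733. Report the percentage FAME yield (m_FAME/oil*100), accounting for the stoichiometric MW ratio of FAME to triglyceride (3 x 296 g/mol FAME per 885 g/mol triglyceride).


m_FAME = oil * conv * (3 * 296 / 885) = oil * conv * (888/885)
= 355.85 * 0.8733 * 888 / 885
= 311.8172 g
Y = m_FAME / oil * 100 = conv * (888/885) * 100
= 0.8733 * 888 / 885 * 100
= 87.63%

87.63%
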